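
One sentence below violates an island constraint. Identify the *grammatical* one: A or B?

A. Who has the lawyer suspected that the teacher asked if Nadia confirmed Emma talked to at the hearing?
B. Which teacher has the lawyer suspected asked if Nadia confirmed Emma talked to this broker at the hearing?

B

In A, the wh-phrase is extracted from inside a wh-island (introduced by "if"), which blocks movement.
In B, the extraction path crosses only that-complement boundaries, which are transparent.
So B is grammatical.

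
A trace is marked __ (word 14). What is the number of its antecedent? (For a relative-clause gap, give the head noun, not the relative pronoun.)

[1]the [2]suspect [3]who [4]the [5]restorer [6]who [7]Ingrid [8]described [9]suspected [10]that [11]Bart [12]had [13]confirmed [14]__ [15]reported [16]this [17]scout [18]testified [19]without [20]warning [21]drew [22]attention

The gap at 14 is the subject of "reported", inside a relative clause.
The relative pronoun is "who" (word 3); it is bound by the head noun immediately before it.
Its filler is the head noun "suspect", at word 2.

2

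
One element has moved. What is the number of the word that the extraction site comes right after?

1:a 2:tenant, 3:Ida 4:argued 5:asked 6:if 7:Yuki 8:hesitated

4

The displaced element is "a tenant" (word 2).
It is linked across 1 clause boundary (Ø).
It functions as the subject of "asked", so the gap sits immediately after word 4 ("argued").
Base order: Ida argued that a tenant asked if Yuki hesitated.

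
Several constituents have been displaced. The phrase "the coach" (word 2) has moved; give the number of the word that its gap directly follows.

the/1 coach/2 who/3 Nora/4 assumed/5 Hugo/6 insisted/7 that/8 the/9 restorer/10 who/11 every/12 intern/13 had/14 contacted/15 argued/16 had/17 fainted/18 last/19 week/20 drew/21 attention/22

16

The displaced element is "the coach" (word 2).
It is linked across 3 clause boundaries (Ø → that → Ø).
It functions as the subject of "fainted", so the gap sits immediately after word 16 ("argued").
Base order: Nora assumed Hugo insisted that the restorer who every intern had contacted argued the coach had fainted last week.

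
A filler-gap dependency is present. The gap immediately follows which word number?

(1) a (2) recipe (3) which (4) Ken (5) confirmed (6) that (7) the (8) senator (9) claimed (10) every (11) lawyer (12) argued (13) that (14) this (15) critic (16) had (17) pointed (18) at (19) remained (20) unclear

18

The displaced element is "a recipe" (word 2).
It is linked across 3 clause boundaries (that → Ø → that).
It functions as the object of the preposition "at" of "pointed", so the gap sits immediately after word 18 ("at").
Base order: Ken confirmed that the senator claimed every lawyer argued that this critic had pointed at a recipe.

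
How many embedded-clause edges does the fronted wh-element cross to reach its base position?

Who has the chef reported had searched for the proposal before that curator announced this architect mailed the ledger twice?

1

"who" is extracted from the subject of "searched".
Boundaries crossed, outermost first: [Ø] — 1 in total.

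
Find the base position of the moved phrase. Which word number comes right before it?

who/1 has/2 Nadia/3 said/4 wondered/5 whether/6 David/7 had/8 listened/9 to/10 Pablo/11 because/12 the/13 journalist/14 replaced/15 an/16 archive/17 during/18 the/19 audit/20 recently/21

The displaced element is "who" (word 1).
It is linked across 1 clause boundary (Ø).
It functions as the subject of "wondered", so the gap sits immediately after word 4 ("said").
Base order: Nadia has said who wondered whether David had listened to Pablo because the journalist replaced an archive during the audit recently.

4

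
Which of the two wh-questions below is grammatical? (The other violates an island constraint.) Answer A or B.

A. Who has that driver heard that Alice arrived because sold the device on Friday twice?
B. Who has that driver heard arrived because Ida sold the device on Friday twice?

B

In A, the wh-phrase is extracted from inside an adjunct island (introduced by "because"), which blocks movement.
In B, the extraction path crosses only that-complement boundaries, which are transparent.
So B is grammatical.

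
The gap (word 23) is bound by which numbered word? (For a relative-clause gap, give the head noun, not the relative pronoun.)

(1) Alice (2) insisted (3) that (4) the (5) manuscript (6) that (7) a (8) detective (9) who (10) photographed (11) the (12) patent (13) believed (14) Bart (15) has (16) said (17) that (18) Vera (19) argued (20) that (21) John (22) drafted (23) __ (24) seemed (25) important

The gap at 23 is the object of "drafted", inside a relative clause.
The relative pronoun is "that" (word 6); it is bound by the head noun immediately before it.
Its filler is the head noun "manuscript", at word 5.

5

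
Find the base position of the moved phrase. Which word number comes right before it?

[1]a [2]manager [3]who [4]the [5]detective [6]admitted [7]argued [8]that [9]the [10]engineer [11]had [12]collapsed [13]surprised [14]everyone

The displaced element is "a manager" (word 2).
It is linked across 1 clause boundary (Ø).
It functions as the subject of "argued", so the gap sits immediately after word 6 ("admitted").
Base order: The detective admitted that a manager argued that the engineer had collapsed.

6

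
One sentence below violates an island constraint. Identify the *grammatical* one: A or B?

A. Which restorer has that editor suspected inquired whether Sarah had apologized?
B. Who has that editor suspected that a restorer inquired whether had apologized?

In B, the wh-phrase is extracted from inside a wh-island (introduced by "whether"), which blocks movement.
In A, the extraction path crosses only that-complement boundaries, which are transparent.
So A is grammatical.

A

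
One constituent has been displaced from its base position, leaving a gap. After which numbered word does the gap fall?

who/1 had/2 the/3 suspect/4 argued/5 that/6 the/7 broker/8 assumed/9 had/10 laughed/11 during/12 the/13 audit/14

9

The displaced element is "who" (word 1).
It is linked across 2 clause boundaries (that → Ø).
It functions as the subject of "laughed", so the gap sits immediately after word 9 ("assumed").
Base order: The suspect had argued that the broker assumed who had laughed during the audit.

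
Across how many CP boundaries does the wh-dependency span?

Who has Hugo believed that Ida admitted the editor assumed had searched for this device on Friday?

"who" is extracted from the subject of "searched".
Boundaries crossed, outermost first: [that], [Ø], [Ø] — 3 in total.

3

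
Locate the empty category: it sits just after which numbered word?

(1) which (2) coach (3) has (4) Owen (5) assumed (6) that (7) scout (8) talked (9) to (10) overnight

The displaced element is "which coach" (word 2).
It is linked across 1 clause boundary (Ø).
It functions as the object of the preposition "to" of "talked", so the gap sits immediately after word 9 ("to").
Base order: Owen has assumed that scout talked to which coach overnight.

9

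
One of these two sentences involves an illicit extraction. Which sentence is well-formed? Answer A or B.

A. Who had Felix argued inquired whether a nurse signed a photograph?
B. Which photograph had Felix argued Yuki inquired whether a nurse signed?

A

In B, the wh-phrase is extracted from inside a wh-island (introduced by "whether"), which blocks movement.
In A, the extraction path crosses only that-complement boundaries, which are transparent.
So A is grammatical.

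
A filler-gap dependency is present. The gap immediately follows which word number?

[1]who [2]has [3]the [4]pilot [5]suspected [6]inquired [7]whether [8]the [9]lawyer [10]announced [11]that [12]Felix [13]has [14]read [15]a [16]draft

5

The displaced element is "who" (word 1).
It is linked across 1 clause boundary (Ø).
It functions as the subject of "inquired", so the gap sits immediately after word 5 ("suspected").
Base order: The pilot has suspected that who inquired whether the lawyer announced that Felix has read a draft.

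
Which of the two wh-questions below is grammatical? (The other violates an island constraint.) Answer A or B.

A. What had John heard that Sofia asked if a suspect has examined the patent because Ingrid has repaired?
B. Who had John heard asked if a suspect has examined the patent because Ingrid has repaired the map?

B

In A, the wh-phrase is extracted from inside a wh-island (introduced by "if"), which blocks movement.
In B, the extraction path crosses only that-complement boundaries, which are transparent.
So B is grammatical.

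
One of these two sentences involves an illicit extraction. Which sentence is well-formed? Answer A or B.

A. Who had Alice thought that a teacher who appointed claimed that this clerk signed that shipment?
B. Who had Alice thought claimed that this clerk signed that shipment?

In A, the wh-phrase is extracted from inside a complex-NP island (relative clause) (introduced by "who"), which blocks movement.
In B, the extraction path crosses only that-complement boundaries, which are transparent.
So B is grammatical.

B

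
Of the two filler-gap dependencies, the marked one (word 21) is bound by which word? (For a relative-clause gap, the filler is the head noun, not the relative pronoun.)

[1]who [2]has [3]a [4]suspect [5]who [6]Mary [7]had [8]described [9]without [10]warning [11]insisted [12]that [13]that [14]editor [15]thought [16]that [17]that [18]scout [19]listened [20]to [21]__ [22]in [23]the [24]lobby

1

The marked gap is the object of the preposition "to" of "listened".
Its filler is the fronted wh-phrase "who", at word 1.
(The other dependency links word 4 to a gap after word 8.)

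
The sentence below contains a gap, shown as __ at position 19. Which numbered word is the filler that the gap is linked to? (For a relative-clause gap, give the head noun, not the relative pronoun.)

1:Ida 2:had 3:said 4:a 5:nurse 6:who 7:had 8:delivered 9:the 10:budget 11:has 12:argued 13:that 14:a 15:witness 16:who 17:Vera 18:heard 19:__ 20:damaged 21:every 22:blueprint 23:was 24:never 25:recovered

15

The gap at 19 is the subject of "damaged", inside a relative clause.
The relative pronoun is "who" (word 16); it is bound by the head noun immediately before it.
Its filler is the head noun "witness", at word 15.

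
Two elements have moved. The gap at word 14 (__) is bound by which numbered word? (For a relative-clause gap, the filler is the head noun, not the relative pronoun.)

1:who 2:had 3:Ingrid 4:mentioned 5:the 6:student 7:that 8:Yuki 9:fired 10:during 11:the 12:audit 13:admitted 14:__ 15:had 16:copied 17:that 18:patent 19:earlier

The marked gap is the subject of "copied".
Its filler is the fronted wh-phrase "who", at word 1.
(The other dependency links word 6 to a gap after word 9.)

1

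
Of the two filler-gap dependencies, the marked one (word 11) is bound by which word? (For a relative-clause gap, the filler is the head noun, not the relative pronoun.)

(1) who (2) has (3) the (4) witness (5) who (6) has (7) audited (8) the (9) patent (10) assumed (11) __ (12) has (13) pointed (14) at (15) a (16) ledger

The marked gap is the subject of "pointed".
Its filler is the fronted wh-phrase "who", at word 1.
(The other dependency links word 4 to a gap after word 5.)

1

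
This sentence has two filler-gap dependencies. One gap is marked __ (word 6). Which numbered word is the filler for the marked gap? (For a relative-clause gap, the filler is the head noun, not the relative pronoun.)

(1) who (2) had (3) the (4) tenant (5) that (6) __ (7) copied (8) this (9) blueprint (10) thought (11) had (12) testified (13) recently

4

The marked gap is inside the relative clause, the subject of "copied".
Its filler is the head noun "tenant" (via "that"), at word 4.
(The other dependency links word 1 to a gap after word 10.)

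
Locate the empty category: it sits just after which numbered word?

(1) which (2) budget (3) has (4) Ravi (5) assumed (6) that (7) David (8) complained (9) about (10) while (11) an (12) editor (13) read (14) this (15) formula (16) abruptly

The displaced element is "which budget" (word 2).
It is linked across 1 clause boundary (that).
It functions as the object of the preposition "about" of "complained", so the gap sits immediately after word 9 ("about").
Base order: Ravi has assumed that David complained about which budget while an editor read this formula abruptly.

9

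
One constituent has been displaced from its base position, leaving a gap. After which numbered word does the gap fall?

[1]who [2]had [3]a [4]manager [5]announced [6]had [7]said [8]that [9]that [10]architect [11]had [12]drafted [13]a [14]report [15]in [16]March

The displaced element is "who" (word 1).
It is linked across 1 clause boundary (Ø).
It functions as the subject of "said", so the gap sits immediately after word 5 ("announced").
Base order: A manager had announced who had said that that architect had drafted a report in March.

5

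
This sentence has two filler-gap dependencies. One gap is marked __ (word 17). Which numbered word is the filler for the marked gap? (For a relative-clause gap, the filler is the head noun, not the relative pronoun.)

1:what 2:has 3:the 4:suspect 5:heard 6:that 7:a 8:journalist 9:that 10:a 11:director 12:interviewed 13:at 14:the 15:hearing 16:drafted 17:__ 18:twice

The marked gap is the direct object of "drafted".
Its filler is the fronted wh-phrase "what", at word 1.
(The other dependency links word 8 to a gap after word 12.)

1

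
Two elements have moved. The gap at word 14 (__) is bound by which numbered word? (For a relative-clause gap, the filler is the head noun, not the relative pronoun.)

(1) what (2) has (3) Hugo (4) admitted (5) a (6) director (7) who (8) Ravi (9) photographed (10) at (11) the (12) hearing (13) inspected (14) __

The marked gap is the direct object of "inspected".
Its filler is the fronted wh-phrase "what", at word 1.
(The other dependency links word 6 to a gap after word 9.)

1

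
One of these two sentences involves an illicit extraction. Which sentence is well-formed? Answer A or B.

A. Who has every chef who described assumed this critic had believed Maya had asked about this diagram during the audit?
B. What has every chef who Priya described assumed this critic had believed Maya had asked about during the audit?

B

In A, the wh-phrase is extracted from inside a complex-NP island (relative clause) (introduced by "who"), which blocks movement.
In B, the extraction path crosses only that-complement boundaries, which are transparent.
So B is grammatical.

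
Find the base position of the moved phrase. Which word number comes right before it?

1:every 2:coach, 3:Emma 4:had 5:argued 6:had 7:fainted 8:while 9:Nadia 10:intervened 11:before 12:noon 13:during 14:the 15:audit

5

The displaced element is "every coach" (word 2).
It is linked across 1 clause boundary (Ø).
It functions as the subject of "fainted", so the gap sits immediately after word 5 ("argued").
Base order: Emma had argued every coach had fainted while Nadia intervened before noon during the audit.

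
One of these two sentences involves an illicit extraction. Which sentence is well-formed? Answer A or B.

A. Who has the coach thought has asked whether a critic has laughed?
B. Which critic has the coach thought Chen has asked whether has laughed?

A

In B, the wh-phrase is extracted from inside a wh-island (introduced by "whether"), which blocks movement.
In A, the extraction path crosses only that-complement boundaries, which are transparent.
So A is grammatical.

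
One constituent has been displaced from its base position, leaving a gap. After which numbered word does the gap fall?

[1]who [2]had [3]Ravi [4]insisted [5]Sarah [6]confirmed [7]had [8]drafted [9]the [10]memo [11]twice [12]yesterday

6

The displaced element is "who" (word 1).
It is linked across 2 clause boundaries (Ø → Ø).
It functions as the subject of "drafted", so the gap sits immediately after word 6 ("confirmed").
Base order: Ravi had insisted Sarah confirmed that who had drafted the memo twice yesterday.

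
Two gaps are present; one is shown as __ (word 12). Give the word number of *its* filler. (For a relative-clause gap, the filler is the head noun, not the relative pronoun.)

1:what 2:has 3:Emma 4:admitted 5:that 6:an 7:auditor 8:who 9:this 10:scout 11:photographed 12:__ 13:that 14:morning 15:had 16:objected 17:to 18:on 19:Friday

The marked gap is inside the relative clause, the direct object of "photographed".
Its filler is the head noun "auditor" (via "who"), at word 7.
(The other dependency links word 1 to a gap after word 17.)

7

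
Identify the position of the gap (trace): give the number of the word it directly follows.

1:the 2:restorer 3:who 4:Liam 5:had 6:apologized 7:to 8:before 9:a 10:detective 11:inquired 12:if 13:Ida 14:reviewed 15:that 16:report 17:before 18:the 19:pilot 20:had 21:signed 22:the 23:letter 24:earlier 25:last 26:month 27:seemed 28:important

7

The displaced element is "the restorer" (word 2).
It functions as the object of the preposition "to" of "apologized", so the gap sits immediately after word 7 ("to").
Base order: Liam had apologized to the restorer before a detective inquired if Ida reviewed that report before the pilot had signed the letter earlier last month.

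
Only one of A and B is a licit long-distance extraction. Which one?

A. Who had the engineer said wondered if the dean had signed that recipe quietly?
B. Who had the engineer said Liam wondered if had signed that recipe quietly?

In B, the wh-phrase is extracted from inside a wh-island (introduced by "if"), which blocks movement.
In A, the extraction path crosses only that-complement boundaries, which are transparent.
So A is grammatical.

A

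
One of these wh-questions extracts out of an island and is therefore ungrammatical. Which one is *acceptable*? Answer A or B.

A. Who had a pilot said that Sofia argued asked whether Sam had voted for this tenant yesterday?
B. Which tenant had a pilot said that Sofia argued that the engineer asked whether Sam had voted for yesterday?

In B, the wh-phrase is extracted from inside a wh-island (introduced by "whether"), which blocks movement.
In A, the extraction path crosses only that-complement boundaries, which are transparent.
So A is grammatical.

A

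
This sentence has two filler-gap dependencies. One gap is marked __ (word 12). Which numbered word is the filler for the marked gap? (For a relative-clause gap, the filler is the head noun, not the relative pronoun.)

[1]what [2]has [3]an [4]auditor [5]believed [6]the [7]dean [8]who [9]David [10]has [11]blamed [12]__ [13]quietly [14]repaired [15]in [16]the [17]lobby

7

The marked gap is inside the relative clause, the direct object of "blamed".
Its filler is the head noun "dean" (via "who"), at word 7.
(The other dependency links word 1 to a gap after word 14.)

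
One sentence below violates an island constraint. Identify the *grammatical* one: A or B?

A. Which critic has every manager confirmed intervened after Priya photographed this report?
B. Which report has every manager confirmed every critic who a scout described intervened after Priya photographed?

In B, the wh-phrase is extracted from inside an adjunct island (introduced by "after"), which blocks movement.
In A, the extraction path crosses only that-complement boundaries, which are transparent.
So A is grammatical.

A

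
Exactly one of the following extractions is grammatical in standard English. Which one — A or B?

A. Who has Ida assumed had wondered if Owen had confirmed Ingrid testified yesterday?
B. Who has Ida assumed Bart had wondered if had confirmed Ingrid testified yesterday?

A

In B, the wh-phrase is extracted from inside a wh-island (introduced by "if"), which blocks movement.
In A, the extraction path crosses only that-complement boundaries, which are transparent.
So A is grammatical.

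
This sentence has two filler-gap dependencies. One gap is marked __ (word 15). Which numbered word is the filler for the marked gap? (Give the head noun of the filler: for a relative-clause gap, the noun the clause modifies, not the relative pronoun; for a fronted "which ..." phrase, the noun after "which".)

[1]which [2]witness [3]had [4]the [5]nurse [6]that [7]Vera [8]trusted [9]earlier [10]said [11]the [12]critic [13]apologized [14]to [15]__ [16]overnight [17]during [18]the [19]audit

2

The marked gap is the object of the preposition "to" of "apologized".
Its filler is the fronted wh-phrase "which witness", at word 2.
(The other dependency links word 5 to a gap after word 8.)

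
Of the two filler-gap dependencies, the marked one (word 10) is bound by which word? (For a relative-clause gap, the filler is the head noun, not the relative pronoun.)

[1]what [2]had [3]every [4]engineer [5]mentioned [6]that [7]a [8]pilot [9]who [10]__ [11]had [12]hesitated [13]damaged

8

The marked gap is inside the relative clause, the subject of "hesitated".
Its filler is the head noun "pilot" (via "who"), at word 8.
(The other dependency links word 1 to a gap after word 13.)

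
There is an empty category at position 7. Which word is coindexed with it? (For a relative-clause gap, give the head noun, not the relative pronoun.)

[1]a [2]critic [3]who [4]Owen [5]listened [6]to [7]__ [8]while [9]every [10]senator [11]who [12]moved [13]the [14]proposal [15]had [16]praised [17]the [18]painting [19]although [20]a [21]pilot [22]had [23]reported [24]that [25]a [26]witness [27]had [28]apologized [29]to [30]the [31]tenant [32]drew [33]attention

The gap at 7 is the prepositional object of "listened", inside a relative clause.
The relative pronoun is "who" (word 3); it is bound by the head noun immediately before it.
Its filler is the head noun "critic", at word 2.

2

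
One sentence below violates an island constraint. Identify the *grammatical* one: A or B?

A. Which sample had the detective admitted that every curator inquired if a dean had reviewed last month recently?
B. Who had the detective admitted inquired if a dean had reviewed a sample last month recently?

B

In A, the wh-phrase is extracted from inside a wh-island (introduced by "if"), which blocks movement.
In B, the extraction path crosses only that-complement boundaries, which are transparent.
So B is grammatical.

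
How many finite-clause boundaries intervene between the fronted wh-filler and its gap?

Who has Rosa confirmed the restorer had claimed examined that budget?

2

"who" is extracted from the subject of "examined".
Boundaries crossed, outermost first: [Ø], [Ø] — 2 in total.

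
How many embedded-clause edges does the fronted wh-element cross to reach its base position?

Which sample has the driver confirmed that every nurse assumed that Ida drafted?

"which sample" is extracted from the object of "drafted".
Boundaries crossed, outermost first: [that], [that] — 2 in total.

2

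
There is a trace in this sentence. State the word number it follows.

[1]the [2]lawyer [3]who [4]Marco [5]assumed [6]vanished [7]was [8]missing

The displaced element is "the lawyer" (word 2).
It is linked across 1 clause boundary (Ø).
It functions as the subject of "vanished", so the gap sits immediately after word 5 ("assumed").
Base order: Marco assumed that the lawyer vanished.

5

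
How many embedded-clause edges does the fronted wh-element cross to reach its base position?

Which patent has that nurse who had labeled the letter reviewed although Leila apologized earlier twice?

"which patent" originates inside the matrix clause — no clause boundary is crossed.

0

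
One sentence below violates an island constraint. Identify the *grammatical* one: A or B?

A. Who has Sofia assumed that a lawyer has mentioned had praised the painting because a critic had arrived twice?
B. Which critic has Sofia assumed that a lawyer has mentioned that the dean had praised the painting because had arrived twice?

In B, the wh-phrase is extracted from inside an adjunct island (introduced by "because"), which blocks movement.
In A, the extraction path crosses only that-complement boundaries, which are transparent.
So A is grammatical.

A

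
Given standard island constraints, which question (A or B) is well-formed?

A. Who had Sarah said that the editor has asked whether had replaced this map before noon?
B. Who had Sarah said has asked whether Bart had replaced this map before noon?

In A, the wh-phrase is extracted from inside a wh-island (introduced by "whether"), which blocks movement.
In B, the extraction path crosses only that-complement boundaries, which are transparent.
So B is grammatical.

B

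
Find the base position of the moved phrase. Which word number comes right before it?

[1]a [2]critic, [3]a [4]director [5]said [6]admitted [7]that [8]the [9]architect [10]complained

5

The displaced element is "a critic" (word 2).
It is linked across 1 clause boundary (Ø).
It functions as the subject of "admitted", so the gap sits immediately after word 5 ("said").
Base order: A director said a critic admitted that the architect complained.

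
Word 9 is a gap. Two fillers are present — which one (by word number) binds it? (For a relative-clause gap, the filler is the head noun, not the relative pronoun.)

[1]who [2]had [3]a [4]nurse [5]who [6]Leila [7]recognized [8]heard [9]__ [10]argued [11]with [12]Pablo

1

The marked gap is the subject of "argued".
Its filler is the fronted wh-phrase "who", at word 1.
(The other dependency links word 4 to a gap after word 7.)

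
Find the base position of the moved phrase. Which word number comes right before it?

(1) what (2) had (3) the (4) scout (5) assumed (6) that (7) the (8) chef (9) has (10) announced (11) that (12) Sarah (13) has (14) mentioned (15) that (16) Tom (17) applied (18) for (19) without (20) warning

The displaced element is "what" (word 1).
It is linked across 3 clause boundaries (that → that → that).
It functions as the object of the preposition "for" of "applied", so the gap sits immediately after word 18 ("for").
Base order: The scout had assumed that the chef has announced that Sarah has mentioned that Tom applied for what without warning.

18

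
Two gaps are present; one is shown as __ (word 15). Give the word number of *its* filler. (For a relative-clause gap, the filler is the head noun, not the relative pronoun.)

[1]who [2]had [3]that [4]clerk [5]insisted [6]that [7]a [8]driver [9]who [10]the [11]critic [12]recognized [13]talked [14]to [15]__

The marked gap is the object of the preposition "to" of "talked".
Its filler is the fronted wh-phrase "who", at word 1.
(The other dependency links word 8 to a gap after word 12.)

1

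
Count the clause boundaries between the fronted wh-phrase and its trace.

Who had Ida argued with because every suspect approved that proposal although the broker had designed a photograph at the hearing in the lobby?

"who" originates inside the matrix clause — no clause boundary is crossed.

0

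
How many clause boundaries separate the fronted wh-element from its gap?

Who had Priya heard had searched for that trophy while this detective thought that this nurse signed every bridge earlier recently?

"who" is extracted from the subject of "searched".
Boundaries crossed, outermost first: [Ø] — 1 in total.

1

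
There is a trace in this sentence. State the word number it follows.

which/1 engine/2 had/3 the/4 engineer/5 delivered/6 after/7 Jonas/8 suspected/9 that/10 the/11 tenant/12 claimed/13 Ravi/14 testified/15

6

The displaced element is "which engine" (word 2).
It functions as the direct object of "delivered", so the gap sits immediately after word 6 ("delivered").
Base order: The engineer had delivered which engine after Jonas suspected that the tenant claimed Ravi testified.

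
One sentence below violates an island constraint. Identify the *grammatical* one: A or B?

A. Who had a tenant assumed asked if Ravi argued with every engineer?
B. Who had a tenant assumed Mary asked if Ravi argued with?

A

In B, the wh-phrase is extracted from inside a wh-island (introduced by "if"), which blocks movement.
In A, the extraction path crosses only that-complement boundaries, which are transparent.
So A is grammatical.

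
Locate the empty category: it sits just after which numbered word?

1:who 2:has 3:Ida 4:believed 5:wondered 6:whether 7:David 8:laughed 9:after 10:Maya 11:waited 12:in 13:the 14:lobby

4

The displaced element is "who" (word 1).
It is linked across 1 clause boundary (Ø).
It functions as the subject of "wondered", so the gap sits immediately after word 4 ("believed").
Base order: Ida has believed that who wondered whether David laughed after Maya waited in the lobby.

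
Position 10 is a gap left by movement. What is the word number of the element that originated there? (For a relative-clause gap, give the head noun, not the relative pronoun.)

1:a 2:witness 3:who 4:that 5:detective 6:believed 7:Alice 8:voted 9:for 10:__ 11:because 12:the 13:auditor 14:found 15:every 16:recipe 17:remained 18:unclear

The gap at 10 is the prepositional object of "voted", inside a relative clause.
The relative pronoun is "who" (word 3); it is bound by the head noun immediately before it.
Its filler is the head noun "witness", at word 2.

2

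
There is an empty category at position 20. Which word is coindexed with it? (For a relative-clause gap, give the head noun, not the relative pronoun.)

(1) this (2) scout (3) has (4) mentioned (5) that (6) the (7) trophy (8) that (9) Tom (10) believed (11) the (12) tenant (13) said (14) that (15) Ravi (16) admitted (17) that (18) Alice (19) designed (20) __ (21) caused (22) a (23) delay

The gap at 20 is the object of "designed", inside a relative clause.
The relative pronoun is "that" (word 8); it is bound by the head noun immediately before it.
Its filler is the head noun "trophy", at word 7.

7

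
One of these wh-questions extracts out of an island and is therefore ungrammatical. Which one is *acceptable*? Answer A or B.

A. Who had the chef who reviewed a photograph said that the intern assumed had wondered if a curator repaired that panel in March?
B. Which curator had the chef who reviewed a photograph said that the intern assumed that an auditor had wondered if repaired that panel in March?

A

In B, the wh-phrase is extracted from inside a wh-island (introduced by "if"), which blocks movement.
In A, the extraction path crosses only that-complement boundaries, which are transparent.
So A is grammatical.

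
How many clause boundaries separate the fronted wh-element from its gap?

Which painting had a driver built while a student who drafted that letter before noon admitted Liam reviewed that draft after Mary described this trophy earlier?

0

"which painting" originates inside the matrix clause — no clause boundary is crossed.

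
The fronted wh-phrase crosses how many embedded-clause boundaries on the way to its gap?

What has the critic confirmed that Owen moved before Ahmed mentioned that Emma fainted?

1

"what" is extracted from the object of "moved".
Boundaries crossed, outermost first: [that] — 1 in total.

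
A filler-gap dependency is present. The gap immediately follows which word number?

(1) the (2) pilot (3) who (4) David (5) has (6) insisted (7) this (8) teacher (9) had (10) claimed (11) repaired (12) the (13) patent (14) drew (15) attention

The displaced element is "the pilot" (word 2).
It is linked across 2 clause boundaries (Ø → Ø).
It functions as the subject of "repaired", so the gap sits immediately after word 10 ("claimed").
Base order: David has insisted this teacher had claimed that the pilot repaired the patent.

10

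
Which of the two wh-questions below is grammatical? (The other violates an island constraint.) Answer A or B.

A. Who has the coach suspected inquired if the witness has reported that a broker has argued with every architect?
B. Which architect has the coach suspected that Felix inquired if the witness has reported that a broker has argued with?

A

In B, the wh-phrase is extracted from inside a wh-island (introduced by "if"), which blocks movement.
In A, the extraction path crosses only that-complement boundaries, which are transparent.
So A is grammatical.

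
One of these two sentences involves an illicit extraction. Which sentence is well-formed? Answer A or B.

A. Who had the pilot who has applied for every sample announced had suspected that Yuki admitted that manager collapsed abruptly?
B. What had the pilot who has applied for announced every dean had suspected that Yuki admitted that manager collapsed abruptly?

A

In B, the wh-phrase is extracted from inside a complex-NP island (relative clause) (introduced by "who"), which blocks movement.
In A, the extraction path crosses only that-complement boundaries, which are transparent.
So A is grammatical.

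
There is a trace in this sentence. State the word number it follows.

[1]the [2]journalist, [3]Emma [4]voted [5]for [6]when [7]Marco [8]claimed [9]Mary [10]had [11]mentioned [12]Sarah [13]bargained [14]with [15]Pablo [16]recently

The displaced element is "the journalist" (word 2).
It functions as the object of the preposition "for" of "voted", so the gap sits immediately after word 5 ("for").
Base order: Emma voted for the journalist when Marco claimed Mary had mentioned Sarah bargained with Pablo recently.

5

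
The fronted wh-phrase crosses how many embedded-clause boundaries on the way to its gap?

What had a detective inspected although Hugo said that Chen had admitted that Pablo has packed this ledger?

"what" originates inside the matrix clause — no clause boundary is crossed.

0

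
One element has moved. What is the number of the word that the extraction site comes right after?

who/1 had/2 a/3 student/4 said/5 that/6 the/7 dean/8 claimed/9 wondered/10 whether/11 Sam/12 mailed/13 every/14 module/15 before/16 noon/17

9

The displaced element is "who" (word 1).
It is linked across 2 clause boundaries (that → Ø).
It functions as the subject of "wondered", so the gap sits immediately after word 9 ("claimed").
Base order: A student had said that the dean claimed that who wondered whether Sam mailed every module before noon.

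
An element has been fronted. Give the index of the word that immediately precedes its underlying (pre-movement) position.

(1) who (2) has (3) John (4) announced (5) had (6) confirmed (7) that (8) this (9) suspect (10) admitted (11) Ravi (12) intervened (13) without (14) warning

4

The displaced element is "who" (word 1).
It is linked across 1 clause boundary (Ø).
It functions as the subject of "confirmed", so the gap sits immediately after word 4 ("announced").
Base order: John has announced that who had confirmed that this suspect admitted Ravi intervened without warning.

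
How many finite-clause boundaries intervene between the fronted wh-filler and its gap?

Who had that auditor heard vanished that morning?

1

"who" is extracted from the subject of "vanished".
Boundaries crossed, outermost first: [Ø] — 1 in total.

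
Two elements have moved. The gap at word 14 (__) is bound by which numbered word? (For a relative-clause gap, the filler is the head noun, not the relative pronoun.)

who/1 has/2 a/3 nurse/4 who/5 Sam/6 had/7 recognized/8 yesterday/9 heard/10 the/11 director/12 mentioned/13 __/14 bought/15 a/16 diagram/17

1

The marked gap is the subject of "bought".
Its filler is the fronted wh-phrase "who", at word 1.
(The other dependency links word 4 to a gap after word 8.)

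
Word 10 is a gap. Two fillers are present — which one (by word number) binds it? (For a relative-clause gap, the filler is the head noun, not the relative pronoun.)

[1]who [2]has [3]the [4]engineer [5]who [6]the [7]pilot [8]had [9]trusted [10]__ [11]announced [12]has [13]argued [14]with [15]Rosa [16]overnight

4

The marked gap is inside the relative clause, the direct object of "trusted".
Its filler is the head noun "engineer" (via "who"), at word 4.
(The other dependency links word 1 to a gap after word 11.)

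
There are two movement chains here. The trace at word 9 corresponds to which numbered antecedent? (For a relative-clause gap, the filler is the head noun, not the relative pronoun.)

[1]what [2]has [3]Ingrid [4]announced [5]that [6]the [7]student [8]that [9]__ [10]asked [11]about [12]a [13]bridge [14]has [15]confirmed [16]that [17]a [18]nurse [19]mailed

The marked gap is inside the relative clause, the subject of "asked".
Its filler is the head noun "student" (via "that"), at word 7.
(The other dependency links word 1 to a gap after word 19.)

7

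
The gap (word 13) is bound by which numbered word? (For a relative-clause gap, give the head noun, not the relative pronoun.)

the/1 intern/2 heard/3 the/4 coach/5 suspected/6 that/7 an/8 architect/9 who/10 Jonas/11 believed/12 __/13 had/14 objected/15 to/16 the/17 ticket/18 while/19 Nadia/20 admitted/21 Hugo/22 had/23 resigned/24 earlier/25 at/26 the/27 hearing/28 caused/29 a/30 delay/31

The gap at 13 is the subject of "objected", inside a relative clause.
The relative pronoun is "who" (word 10); it is bound by the head noun immediately before it.
Its filler is the head noun "architect", at word 9.

9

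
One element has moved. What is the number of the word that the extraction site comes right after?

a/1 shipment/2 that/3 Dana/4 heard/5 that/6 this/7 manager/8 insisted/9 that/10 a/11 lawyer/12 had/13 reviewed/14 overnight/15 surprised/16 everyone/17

14

The displaced element is "a shipment" (word 2).
It is linked across 2 clause boundaries (that → that).
It functions as the direct object of "reviewed", so the gap sits immediately after word 14 ("reviewed").
Base order: Dana heard that this manager insisted that a lawyer had reviewed a shipment overnight.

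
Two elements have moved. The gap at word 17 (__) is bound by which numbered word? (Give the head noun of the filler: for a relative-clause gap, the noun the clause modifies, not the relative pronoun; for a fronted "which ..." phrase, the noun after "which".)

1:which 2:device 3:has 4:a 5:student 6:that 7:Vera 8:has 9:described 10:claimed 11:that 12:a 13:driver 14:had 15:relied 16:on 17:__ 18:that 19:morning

2

The marked gap is the object of the preposition "on" of "relied".
Its filler is the fronted wh-phrase "which device", at word 2.
(The other dependency links word 5 to a gap after word 9.)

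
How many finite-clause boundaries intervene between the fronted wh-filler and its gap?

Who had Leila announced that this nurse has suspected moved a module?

2

"who" is extracted from the subject of "moved".
Boundaries crossed, outermost first: [that], [Ø] — 2 in total.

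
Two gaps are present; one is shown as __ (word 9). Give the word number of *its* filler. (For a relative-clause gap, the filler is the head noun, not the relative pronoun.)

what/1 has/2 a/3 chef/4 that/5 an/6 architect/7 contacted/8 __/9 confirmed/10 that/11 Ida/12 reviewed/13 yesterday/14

The marked gap is inside the relative clause, the direct object of "contacted".
Its filler is the head noun "chef" (via "that"), at word 4.
(The other dependency links word 1 to a gap after word 13.)

4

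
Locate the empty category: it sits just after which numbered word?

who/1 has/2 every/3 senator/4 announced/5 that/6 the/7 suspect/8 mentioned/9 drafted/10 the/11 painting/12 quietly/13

The displaced element is "who" (word 1).
It is linked across 2 clause boundaries (that → Ø).
It functions as the subject of "drafted", so the gap sits immediately after word 9 ("mentioned").
Base order: Every senator has announced that the suspect mentioned that who drafted the painting quietly.

9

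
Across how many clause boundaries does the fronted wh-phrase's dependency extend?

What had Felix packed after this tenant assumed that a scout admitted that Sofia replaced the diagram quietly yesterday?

"what" originates inside the matrix clause — no clause boundary is crossed.

0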